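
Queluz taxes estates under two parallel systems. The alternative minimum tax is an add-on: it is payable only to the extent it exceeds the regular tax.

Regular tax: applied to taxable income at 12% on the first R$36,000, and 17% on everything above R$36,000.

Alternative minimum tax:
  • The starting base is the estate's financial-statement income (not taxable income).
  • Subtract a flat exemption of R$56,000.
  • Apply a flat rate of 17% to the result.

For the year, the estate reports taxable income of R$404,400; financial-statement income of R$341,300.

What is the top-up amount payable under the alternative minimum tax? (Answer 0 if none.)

Regular tax:
  R$36,000 × 12% = R$4,320
  R$368,400 × 17% = R$62,628
  → R$66,948

Alternative minimum tax:
  Base (financial-statement income): R$341,300
  Less exemption R$56,000 → base R$285,300
  R$285,300 × 17% = R$48,501

R$48,501 ≤ R$66,948, so no add-on is due.

R$0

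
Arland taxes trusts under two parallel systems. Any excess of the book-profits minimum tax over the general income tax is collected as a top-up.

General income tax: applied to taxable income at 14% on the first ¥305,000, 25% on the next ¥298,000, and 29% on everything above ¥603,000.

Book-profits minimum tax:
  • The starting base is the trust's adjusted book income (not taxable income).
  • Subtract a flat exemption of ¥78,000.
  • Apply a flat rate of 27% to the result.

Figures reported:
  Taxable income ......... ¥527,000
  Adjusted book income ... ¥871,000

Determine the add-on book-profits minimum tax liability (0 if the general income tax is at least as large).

¥115,910

General income tax:
  ¥305,000 × 14% = ¥42,700
  ¥222,000 × 25% = ¥55,500
  → ¥98,200

Book-profits minimum tax:
  Base (adjusted book income): ¥871,000
  Less exemption ¥78,000 → base ¥793,000
  ¥793,000 × 27% = ¥214,110

Excess of book-profits minimum tax over general income tax: ¥214,110 − ¥98,200 = ¥115,910.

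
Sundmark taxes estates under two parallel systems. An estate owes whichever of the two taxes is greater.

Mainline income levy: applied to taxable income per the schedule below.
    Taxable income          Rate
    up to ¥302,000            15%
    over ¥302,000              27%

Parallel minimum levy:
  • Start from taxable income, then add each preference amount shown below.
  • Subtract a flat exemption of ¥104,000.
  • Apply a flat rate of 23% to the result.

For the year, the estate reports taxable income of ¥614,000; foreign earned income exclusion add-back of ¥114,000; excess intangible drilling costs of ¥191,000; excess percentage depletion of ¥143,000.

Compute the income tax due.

Parallel minimum levy:
  Adjusted income: ¥614,000 + ¥114,000 + ¥191,000 + ¥143,000 = ¥1,062,000
  Less exemption ¥104,000 → base ¥958,000
  ¥958,000 × 23% = ¥220,340

Mainline income levy:
  ¥302,000 × 15% = ¥45,300
  ¥312,000 × 27% = ¥84,240
  → ¥129,540

¥220,340 > ¥129,540, so the parallel minimum levy is the binding amount.

¥220,340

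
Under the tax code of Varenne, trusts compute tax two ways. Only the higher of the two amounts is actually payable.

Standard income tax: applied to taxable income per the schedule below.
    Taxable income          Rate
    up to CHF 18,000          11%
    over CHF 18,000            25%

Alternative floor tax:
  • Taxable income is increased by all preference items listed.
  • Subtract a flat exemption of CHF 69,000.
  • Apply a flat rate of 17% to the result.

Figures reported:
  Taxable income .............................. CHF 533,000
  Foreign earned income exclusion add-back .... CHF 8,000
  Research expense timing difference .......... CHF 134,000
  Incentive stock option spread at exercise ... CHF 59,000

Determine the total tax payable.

Alternative floor tax:
  Adjusted income: CHF 533,000 + CHF 8,000 + CHF 134,000 + CHF 59,000 = CHF 734,000
  Less exemption CHF 69,000 → base CHF 665,000
  CHF 665,000 × 17% = CHF 113,050

Standard income tax:
  CHF 18,000 × 11% = CHF 1,980
  CHF 515,000 × 25% = CHF 128,750
  → CHF 130,730

CHF 130,730 > CHF 113,050, so the standard income tax governs.

CHF 130,730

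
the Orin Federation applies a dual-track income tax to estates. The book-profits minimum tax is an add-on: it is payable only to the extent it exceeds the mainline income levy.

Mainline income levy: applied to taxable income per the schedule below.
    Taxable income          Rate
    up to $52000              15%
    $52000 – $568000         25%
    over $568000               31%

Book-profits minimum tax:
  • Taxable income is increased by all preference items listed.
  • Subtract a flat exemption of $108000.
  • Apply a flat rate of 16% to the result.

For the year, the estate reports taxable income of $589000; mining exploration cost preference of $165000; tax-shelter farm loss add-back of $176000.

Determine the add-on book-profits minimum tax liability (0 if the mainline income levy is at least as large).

$0

Book-profits minimum tax:
  Adjusted income: $589000 + $165000 + $176000 = $930000
  Less exemption $108000 → base $822000
  $822000 × 16% = $131520

Mainline income levy:
  $52000 × 15% = $7800
  $516000 × 25% = $129000
  $21000 × 31% = $6510
  → $143310

$131520 ≤ $143310, so no add-on is due.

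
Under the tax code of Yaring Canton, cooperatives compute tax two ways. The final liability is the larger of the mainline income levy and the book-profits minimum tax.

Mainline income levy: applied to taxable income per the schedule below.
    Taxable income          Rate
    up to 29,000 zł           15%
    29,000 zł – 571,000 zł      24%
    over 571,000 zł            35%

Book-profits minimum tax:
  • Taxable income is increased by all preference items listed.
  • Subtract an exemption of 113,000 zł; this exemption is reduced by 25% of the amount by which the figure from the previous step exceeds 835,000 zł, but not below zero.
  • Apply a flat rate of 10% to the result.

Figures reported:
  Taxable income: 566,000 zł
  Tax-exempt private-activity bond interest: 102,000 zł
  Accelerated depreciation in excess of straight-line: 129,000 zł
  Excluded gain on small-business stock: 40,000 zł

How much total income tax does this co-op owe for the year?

133,230 zł

Mainline income levy:
  29,000 zł × 15% = 4,350 zł
  537,000 zł × 24% = 128,880 zł
  → 133,230 zł

Book-profits minimum tax:
  Adjusted income: 566,000 zł + 102,000 zł + 129,000 zł + 40,000 zł = 837,000 zł
  Exemption: 113,000 zł − 25% × (837,000 zł − 835,000 zł) = 113,000 zł − 500 zł = 112,500 zł
  Base: 837,000 zł − 112,500 zł = 724,500 zł
  724,500 zł × 10% = 72,450 zł

133,230 zł > 72,450 zł, so the mainline income levy governs.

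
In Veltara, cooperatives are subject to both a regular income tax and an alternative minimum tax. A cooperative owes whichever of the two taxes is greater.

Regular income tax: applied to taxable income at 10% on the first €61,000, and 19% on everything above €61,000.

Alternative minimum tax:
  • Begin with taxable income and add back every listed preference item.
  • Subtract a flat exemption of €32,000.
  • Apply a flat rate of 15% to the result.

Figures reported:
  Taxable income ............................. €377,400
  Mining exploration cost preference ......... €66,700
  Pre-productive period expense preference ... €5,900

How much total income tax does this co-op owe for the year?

€66,216

Regular income tax:
  €61,000 × 10% = €6,100
  €316,400 × 19% = €60,116
  → €66,216

Alternative minimum tax:
  Adjusted income: €377,400 + €66,700 + €5,900 = €450,000
  Less exemption €32,000 → base €418,000
  €418,000 × 15% = €62,700

€66,216 > €62,700, so the regular income tax governs.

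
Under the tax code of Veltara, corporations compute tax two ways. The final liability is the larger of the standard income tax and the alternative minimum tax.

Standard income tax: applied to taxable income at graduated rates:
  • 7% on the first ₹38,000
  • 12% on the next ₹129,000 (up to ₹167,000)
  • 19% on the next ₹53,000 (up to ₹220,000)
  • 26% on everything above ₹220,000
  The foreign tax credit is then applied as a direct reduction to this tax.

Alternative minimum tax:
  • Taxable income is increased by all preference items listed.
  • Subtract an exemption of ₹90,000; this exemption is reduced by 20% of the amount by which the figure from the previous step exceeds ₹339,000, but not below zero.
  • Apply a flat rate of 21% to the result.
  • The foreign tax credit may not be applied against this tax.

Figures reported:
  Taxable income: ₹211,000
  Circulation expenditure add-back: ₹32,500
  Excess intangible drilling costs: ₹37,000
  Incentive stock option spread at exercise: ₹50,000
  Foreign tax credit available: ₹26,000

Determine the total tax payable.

Standard income tax:
  ₹38,000 × 7% = ₹2,660
  ₹129,000 × 12% = ₹15,480
  ₹44,000 × 19% = ₹8,360
  → ₹26,500
  Less foreign tax credit ₹26,000 → ₹500

Alternative minimum tax:
  Adjusted income: ₹211,000 + ₹32,500 + ₹37,000 + ₹50,000 = ₹330,500
  Exemption: ₹330,500 ≤ ₹339,000, so full ₹90,000 applies
  Base: ₹330,500 − ₹90,000 = ₹240,500
  ₹240,500 × 21% = ₹50,505

₹50,505 > ₹500, so the alternative minimum tax is the binding amount.

₹50,505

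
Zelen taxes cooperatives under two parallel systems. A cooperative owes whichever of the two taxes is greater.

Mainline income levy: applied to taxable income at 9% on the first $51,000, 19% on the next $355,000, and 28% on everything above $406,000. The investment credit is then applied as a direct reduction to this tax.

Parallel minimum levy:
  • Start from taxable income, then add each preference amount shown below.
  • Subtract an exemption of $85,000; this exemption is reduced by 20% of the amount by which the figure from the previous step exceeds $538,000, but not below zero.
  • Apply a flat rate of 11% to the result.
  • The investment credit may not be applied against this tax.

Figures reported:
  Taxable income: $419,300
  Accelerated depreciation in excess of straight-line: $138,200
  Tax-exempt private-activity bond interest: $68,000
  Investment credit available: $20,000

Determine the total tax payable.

$61,380

Mainline income levy:
  $51,000 × 9% = $4,590
  $355,000 × 19% = $67,450
  $13,300 × 28% = $3,724
  → $75,764
  Less investment credit $20,000 → $55,764

Parallel minimum levy:
  Adjusted income: $419,300 + $138,200 + $68,000 = $625,500
  Exemption: $85,000 − 20% × ($625,500 − $538,000) = $85,000 − $17,500 = $67,500
  Base: $625,500 − $67,500 = $558,000
  $558,000 × 11% = $61,380

$61,380 > $55,764, so the parallel minimum levy is the binding amount.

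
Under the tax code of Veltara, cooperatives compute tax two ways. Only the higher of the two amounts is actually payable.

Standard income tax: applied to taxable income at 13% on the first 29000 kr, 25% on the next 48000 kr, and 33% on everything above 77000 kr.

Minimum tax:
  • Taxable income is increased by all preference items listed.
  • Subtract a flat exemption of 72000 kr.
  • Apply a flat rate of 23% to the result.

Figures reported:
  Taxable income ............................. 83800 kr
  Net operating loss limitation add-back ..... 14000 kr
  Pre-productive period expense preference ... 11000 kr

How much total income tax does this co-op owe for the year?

18014 kr

Standard income tax:
  29000 kr × 13% = 3770 kr
  48000 kr × 25% = 12000 kr
  6800 kr × 33% = 2244 kr
  → 18014 kr

Minimum tax:
  Adjusted income: 83800 kr + 14000 kr + 11000 kr = 108800 kr
  Less exemption 72000 kr → base 36800 kr
  36800 kr × 23% = 8464 kr

18014 kr > 8464 kr, so the standard income tax governs.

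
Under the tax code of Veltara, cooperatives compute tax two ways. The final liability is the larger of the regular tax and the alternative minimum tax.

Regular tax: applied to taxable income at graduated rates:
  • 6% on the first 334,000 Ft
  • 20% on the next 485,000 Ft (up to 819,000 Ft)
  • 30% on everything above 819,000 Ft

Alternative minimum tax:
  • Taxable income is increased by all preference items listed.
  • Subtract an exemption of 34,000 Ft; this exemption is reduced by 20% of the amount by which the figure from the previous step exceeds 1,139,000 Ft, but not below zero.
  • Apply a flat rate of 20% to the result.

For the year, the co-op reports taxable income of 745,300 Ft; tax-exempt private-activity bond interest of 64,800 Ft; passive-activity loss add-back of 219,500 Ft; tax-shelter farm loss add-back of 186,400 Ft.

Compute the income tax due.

Alternative minimum tax:
  Adjusted income: 745,300 Ft + 64,800 Ft + 219,500 Ft + 186,400 Ft = 1,216,000 Ft
  Exemption: 34,000 Ft − 20% × (1,216,000 Ft − 1,139,000 Ft) = 34,000 Ft − 15,400 Ft = 18,600 Ft
  Base: 1,216,000 Ft − 18,600 Ft = 1,197,400 Ft
  1,197,400 Ft × 20% = 239,480 Ft

Regular tax:
  334,000 Ft × 6% = 20,040 Ft
  411,300 Ft × 20% = 82,260 Ft
  → 102,300 Ft

239,480 Ft > 102,300 Ft, so the alternative minimum tax is the binding amount.

239,480 Ft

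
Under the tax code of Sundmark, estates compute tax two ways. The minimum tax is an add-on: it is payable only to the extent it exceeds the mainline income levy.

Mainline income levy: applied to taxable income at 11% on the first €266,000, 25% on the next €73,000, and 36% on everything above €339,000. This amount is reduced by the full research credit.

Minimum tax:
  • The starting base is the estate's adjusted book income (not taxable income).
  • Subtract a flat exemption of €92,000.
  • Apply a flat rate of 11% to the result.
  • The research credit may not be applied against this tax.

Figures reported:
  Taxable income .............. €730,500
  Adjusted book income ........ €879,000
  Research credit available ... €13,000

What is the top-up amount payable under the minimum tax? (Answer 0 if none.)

Minimum tax:
  Base (adjusted book income): €879,000
  Less exemption €92,000 → base €787,000
  €787,000 × 11% = €86,570

Mainline income levy:
  €266,000 × 11% = €29,260
  €73,000 × 25% = €18,250
  €391,500 × 36% = €140,940
  → €188,450
  Less research credit €13,000 → €175,450

€86,570 ≤ €175,450, so no add-on is due.

€0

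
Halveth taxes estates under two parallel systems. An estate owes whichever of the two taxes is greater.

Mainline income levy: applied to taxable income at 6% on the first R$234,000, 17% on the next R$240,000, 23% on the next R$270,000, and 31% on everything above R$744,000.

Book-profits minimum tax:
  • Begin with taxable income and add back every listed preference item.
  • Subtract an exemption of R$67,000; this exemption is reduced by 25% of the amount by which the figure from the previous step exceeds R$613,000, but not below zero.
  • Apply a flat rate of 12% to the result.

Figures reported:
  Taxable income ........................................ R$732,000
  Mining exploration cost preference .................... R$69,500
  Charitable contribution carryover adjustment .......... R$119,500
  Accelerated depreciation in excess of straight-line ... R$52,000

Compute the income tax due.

Book-profits minimum tax:
  Adjusted income: R$732,000 + R$69,500 + R$119,500 + R$52,000 = R$973,000
  Exemption: 25% × (R$973,000 − R$613,000) = R$90,000 ≥ R$67,000, so the exemption is fully phased out
  Base: R$973,000 − R$0 = R$973,000
  R$973,000 × 12% = R$116,760

Mainline income levy:
  R$234,000 × 6% = R$14,040
  R$240,000 × 17% = R$40,800
  R$258,000 × 23% = R$59,340
  → R$114,180

R$116,760 > R$114,180, so the book-profits minimum tax is the binding amount.

R$116,760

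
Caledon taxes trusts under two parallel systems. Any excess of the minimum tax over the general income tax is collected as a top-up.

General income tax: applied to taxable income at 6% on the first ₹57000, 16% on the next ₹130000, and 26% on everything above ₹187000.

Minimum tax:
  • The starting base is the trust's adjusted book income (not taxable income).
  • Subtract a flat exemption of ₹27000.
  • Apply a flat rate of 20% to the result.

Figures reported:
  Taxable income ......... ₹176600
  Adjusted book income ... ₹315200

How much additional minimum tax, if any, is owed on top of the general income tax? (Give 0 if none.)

₹35084

Minimum tax:
  Base (adjusted book income): ₹315200
  Less exemption ₹27000 → base ₹288200
  ₹288200 × 20% = ₹57640

General income tax:
  ₹57000 × 6% = ₹3420
  ₹119600 × 16% = ₹19136
  → ₹22556

Excess of minimum tax over general income tax: ₹57640 − ₹22556 = ₹35084.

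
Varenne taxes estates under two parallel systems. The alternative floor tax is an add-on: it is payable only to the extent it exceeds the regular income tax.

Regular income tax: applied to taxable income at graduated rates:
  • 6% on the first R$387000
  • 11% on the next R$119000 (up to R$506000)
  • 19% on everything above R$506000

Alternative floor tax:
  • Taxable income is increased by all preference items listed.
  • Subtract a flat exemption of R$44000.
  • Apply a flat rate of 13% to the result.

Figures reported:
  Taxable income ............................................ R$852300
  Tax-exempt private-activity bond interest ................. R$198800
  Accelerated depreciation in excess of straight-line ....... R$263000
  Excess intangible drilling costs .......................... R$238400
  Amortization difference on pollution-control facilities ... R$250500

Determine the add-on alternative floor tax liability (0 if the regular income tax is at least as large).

Regular income tax:
  R$387000 × 6% = R$23220
  R$119000 × 11% = R$13090
  R$346300 × 19% = R$65797
  → R$102107

Alternative floor tax:
  Adjusted income: R$852300 + R$198800 + R$263000 + R$238400 + R$250500 = R$1803000
  Less exemption R$44000 → base R$1759000
  R$1759000 × 13% = R$228670

Excess of alternative floor tax over regular income tax: R$228670 − R$102107 = R$126563.

R$126563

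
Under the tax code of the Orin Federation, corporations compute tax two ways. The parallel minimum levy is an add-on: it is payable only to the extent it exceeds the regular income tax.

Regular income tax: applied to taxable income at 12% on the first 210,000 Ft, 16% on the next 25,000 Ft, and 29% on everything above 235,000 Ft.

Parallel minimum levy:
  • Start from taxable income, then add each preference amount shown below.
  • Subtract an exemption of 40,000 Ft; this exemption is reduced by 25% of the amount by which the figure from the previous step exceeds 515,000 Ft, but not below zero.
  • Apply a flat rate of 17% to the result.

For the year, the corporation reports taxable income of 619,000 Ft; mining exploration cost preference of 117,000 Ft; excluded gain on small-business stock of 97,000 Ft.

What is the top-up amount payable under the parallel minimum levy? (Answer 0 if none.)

1,050 Ft

Parallel minimum levy:
  Adjusted income: 619,000 Ft + 117,000 Ft + 97,000 Ft = 833,000 Ft
  Exemption: 25% × (833,000 Ft − 515,000 Ft) = 79,500 Ft ≥ 40,000 Ft, so the exemption is fully phased out
  Base: 833,000 Ft − 0 Ft = 833,000 Ft
  833,000 Ft × 17% = 141,610 Ft

Regular income tax:
  210,000 Ft × 12% = 25,200 Ft
  25,000 Ft × 16% = 4,000 Ft
  384,000 Ft × 29% = 111,360 Ft
  → 140,560 Ft

Excess of parallel minimum levy over regular income tax: 141,610 Ft − 140,560 Ft = 1,050 Ft.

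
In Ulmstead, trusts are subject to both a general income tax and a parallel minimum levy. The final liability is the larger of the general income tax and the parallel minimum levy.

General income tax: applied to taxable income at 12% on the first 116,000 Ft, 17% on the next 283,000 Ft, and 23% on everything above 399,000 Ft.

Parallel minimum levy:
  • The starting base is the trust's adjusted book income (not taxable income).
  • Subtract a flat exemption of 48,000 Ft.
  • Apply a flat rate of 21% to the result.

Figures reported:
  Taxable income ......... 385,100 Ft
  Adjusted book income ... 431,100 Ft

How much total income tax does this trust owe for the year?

80,451 Ft

General income tax:
  116,000 Ft × 12% = 13,920 Ft
  269,100 Ft × 17% = 45,747 Ft
  → 59,667 Ft

Parallel minimum levy:
  Base (adjusted book income): 431,100 Ft
  Less exemption 48,000 Ft → base 383,100 Ft
  383,100 Ft × 21% = 80,451 Ft

80,451 Ft > 59,667 Ft, so the parallel minimum levy is the binding amount.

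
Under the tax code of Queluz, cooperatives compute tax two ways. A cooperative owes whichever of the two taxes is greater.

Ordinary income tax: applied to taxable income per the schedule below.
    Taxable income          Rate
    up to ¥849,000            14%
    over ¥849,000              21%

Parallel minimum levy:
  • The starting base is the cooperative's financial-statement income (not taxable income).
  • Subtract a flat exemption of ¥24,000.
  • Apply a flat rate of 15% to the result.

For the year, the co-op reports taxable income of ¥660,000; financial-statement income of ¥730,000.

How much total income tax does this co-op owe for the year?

¥105,900

Parallel minimum levy:
  Base (financial-statement income): ¥730,000
  Less exemption ¥24,000 → base ¥706,000
  ¥706,000 × 15% = ¥105,900

Ordinary income tax:
  ¥660,000 × 14% = ¥92,400

¥105,900 > ¥92,400, so the parallel minimum levy is the binding amount.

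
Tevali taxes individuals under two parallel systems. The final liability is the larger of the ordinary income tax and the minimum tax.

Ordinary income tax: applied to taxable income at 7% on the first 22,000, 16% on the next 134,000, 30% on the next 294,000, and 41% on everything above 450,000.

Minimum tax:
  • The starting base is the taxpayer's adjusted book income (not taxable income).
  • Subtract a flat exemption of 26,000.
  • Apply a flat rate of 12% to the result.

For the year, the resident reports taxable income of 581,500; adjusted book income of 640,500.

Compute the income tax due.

Ordinary income tax:
  22,000 × 7% = 1,540
  134,000 × 16% = 21,440
  294,000 × 30% = 88,200
  131,500 × 41% = 53,915
  → 165,095

Minimum tax:
  Base (adjusted book income): 640,500
  Less exemption 26,000 → base 614,500
  614,500 × 12% = 73,740

165,095 > 73,740, so the ordinary income tax governs.

165,095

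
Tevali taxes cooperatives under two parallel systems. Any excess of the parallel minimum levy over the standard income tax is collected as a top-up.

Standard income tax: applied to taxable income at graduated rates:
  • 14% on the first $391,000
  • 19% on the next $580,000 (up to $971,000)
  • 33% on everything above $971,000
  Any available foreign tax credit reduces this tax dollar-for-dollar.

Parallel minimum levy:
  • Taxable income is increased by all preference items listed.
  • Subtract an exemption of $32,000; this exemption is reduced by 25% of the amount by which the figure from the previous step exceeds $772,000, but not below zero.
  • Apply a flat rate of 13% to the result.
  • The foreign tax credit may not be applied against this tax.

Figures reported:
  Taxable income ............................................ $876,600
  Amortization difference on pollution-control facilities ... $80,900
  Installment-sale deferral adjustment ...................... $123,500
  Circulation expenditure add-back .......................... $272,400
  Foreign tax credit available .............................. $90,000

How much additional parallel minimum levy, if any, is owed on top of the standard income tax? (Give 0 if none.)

$118,938

Standard income tax:
  $391,000 × 14% = $54,740
  $485,600 × 19% = $92,264
  → $147,004
  Less foreign tax credit $90,000 → $57,004

Parallel minimum levy:
  Adjusted income: $876,600 + $80,900 + $123,500 + $272,400 = $1,353,400
  Exemption: 25% × ($1,353,400 − $772,000) = $145,350 ≥ $32,000, so the exemption is fully phased out
  Base: $1,353,400 − $0 = $1,353,400
  $1,353,400 × 13% = $175,942

Excess of parallel minimum levy over standard income tax: $175,942 − $57,004 = $118,938.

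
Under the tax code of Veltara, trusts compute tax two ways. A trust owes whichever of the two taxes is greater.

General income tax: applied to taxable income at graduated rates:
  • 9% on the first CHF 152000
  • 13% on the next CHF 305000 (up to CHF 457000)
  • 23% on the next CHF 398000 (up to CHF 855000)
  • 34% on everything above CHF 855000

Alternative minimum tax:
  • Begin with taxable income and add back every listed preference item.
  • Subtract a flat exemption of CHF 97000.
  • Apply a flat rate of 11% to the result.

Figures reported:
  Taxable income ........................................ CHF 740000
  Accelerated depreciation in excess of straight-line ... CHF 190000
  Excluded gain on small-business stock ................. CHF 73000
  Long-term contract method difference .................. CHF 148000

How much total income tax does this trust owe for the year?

CHF 118420

General income tax:
  CHF 152000 × 9% = CHF 13680
  CHF 305000 × 13% = CHF 39650
  CHF 283000 × 23% = CHF 65090
  → CHF 118420

Alternative minimum tax:
  Adjusted income: CHF 740000 + CHF 190000 + CHF 73000 + CHF 148000 = CHF 1151000
  Less exemption CHF 97000 → base CHF 1054000
  CHF 1054000 × 11% = CHF 115940

CHF 118420 > CHF 115940, so the general income tax governs.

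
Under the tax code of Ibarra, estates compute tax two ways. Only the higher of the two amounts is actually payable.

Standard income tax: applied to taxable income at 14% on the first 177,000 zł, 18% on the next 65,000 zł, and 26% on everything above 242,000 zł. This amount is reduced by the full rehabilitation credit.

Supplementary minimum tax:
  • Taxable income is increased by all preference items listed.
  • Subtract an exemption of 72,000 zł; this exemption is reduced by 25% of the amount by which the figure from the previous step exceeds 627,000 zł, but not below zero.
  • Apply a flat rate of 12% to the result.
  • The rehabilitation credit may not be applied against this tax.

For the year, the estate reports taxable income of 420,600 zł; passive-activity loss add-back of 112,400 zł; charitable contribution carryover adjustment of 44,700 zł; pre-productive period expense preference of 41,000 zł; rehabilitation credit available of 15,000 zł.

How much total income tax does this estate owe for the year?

Supplementary minimum tax:
  Adjusted income: 420,600 zł + 112,400 zł + 44,700 zł + 41,000 zł = 618,700 zł
  Exemption: 618,700 zł ≤ 627,000 zł, so full 72,000 zł applies
  Base: 618,700 zł − 72,000 zł = 546,700 zł
  546,700 zł × 12% = 65,604 zł

Standard income tax:
  177,000 zł × 14% = 24,780 zł
  65,000 zł × 18% = 11,700 zł
  178,600 zł × 26% = 46,436 zł
  → 82,916 zł
  Less rehabilitation credit 15,000 zł → 67,916 zł

67,916 zł > 65,604 zł, so the standard income tax governs.

67,916 zł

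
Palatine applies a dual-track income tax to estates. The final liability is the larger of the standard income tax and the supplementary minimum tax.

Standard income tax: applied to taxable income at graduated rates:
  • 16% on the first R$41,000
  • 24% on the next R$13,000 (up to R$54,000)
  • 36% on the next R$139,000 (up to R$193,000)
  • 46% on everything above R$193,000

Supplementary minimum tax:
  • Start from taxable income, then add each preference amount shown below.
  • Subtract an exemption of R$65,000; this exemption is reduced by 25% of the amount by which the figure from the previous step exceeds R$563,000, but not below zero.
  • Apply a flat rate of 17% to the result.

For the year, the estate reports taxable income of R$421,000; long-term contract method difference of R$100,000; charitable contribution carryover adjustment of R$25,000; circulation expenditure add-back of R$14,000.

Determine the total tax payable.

Supplementary minimum tax:
  Adjusted income: R$421,000 + R$100,000 + R$25,000 + R$14,000 = R$560,000
  Exemption: R$560,000 ≤ R$563,000, so full R$65,000 applies
  Base: R$560,000 − R$65,000 = R$495,000
  R$495,000 × 17% = R$84,150

Standard income tax:
  R$41,000 × 16% = R$6,560
  R$13,000 × 24% = R$3,120
  R$139,000 × 36% = R$50,040
  R$228,000 × 46% = R$104,880
  → R$164,600

R$164,600 > R$84,150, so the standard income tax governs.

R$164,600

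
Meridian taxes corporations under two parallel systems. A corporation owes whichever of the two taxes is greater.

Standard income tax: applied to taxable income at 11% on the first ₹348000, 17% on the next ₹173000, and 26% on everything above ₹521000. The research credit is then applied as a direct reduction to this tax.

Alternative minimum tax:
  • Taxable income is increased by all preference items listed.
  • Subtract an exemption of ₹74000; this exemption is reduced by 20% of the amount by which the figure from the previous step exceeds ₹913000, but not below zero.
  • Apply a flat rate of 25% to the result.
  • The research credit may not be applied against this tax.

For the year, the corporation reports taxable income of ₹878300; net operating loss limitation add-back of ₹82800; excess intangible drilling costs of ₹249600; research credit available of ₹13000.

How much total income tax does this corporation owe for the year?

₹299060

Standard income tax:
  ₹348000 × 11% = ₹38280
  ₹173000 × 17% = ₹29410
  ₹357300 × 26% = ₹92898
  → ₹160588
  Less research credit ₹13000 → ₹147588

Alternative minimum tax:
  Adjusted income: ₹878300 + ₹82800 + ₹249600 = ₹1210700
  Exemption: ₹74000 − 20% × (₹1210700 − ₹913000) = ₹74000 − ₹59540 = ₹14460
  Base: ₹1210700 − ₹14460 = ₹1196240
  ₹1196240 × 25% = ₹299060

₹299060 > ₹147588, so the alternative minimum tax is the binding amount.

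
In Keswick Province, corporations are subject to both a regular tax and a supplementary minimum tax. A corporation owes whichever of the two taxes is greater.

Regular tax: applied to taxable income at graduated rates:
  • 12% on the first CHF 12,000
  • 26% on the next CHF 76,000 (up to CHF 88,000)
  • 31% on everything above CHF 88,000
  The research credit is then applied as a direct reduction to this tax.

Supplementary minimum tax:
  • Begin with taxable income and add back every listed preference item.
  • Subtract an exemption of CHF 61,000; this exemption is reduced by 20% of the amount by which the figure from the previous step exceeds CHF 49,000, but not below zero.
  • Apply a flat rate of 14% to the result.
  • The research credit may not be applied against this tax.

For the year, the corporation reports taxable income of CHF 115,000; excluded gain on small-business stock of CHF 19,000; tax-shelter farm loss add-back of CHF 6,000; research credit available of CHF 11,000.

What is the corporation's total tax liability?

CHF 18,570

Supplementary minimum tax:
  Adjusted income: CHF 115,000 + CHF 19,000 + CHF 6,000 = CHF 140,000
  Exemption: CHF 61,000 − 20% × (CHF 140,000 − CHF 49,000) = CHF 61,000 − CHF 18,200 = CHF 42,800
  Base: CHF 140,000 − CHF 42,800 = CHF 97,200
  CHF 97,200 × 14% = CHF 13,608

Regular tax:
  CHF 12,000 × 12% = CHF 1,440
  CHF 76,000 × 26% = CHF 19,760
  CHF 27,000 × 31% = CHF 8,370
  → CHF 29,570
  Less research credit CHF 11,000 → CHF 18,570

CHF 18,570 > CHF 13,608, so the regular tax governs.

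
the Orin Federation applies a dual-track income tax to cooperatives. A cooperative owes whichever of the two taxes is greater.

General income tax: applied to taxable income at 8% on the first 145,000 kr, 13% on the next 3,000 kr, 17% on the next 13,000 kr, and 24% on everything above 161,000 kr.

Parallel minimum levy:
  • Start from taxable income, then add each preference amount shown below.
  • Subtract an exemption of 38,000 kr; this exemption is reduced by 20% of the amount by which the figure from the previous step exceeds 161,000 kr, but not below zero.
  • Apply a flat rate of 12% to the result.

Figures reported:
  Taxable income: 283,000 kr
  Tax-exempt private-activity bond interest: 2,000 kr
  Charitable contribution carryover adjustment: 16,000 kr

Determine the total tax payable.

43,480 kr

Parallel minimum levy:
  Adjusted income: 283,000 kr + 2,000 kr + 16,000 kr = 301,000 kr
  Exemption: 38,000 kr − 20% × (301,000 kr − 161,000 kr) = 38,000 kr − 28,000 kr = 10,000 kr
  Base: 301,000 kr − 10,000 kr = 291,000 kr
  291,000 kr × 12% = 34,920 kr

General income tax:
  145,000 kr × 8% = 11,600 kr
  3,000 kr × 13% = 390 kr
  13,000 kr × 17% = 2,210 kr
  122,000 kr × 24% = 29,280 kr
  → 43,480 kr

43,480 kr > 34,920 kr, so the general income tax governs.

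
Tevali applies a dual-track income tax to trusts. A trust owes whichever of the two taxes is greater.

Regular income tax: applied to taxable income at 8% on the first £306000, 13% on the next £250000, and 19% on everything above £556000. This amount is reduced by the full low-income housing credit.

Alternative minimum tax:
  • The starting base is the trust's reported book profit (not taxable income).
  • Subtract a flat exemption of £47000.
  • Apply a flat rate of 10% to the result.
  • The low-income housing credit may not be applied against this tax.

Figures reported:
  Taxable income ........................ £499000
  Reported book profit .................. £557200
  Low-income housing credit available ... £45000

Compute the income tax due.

£51020

Regular income tax:
  £306000 × 8% = £24480
  £193000 × 13% = £25090
  → £49570
  Less low-income housing credit £45000 → £4570

Alternative minimum tax:
  Base (reported book profit): £557200
  Less exemption £47000 → base £510200
  £510200 × 10% = £51020

£51020 > £4570, so the alternative minimum tax is the binding amount.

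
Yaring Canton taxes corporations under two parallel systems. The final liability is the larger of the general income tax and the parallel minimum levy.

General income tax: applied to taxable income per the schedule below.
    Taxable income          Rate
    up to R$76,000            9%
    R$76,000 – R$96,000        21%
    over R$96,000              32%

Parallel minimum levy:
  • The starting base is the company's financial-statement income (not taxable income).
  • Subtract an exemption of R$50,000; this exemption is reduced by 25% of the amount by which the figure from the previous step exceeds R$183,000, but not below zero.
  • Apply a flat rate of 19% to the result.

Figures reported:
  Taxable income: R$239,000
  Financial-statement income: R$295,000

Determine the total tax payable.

R$56,800

Parallel minimum levy:
  Base (financial-statement income): R$295,000
  Exemption: R$50,000 − 25% × (R$295,000 − R$183,000) = R$50,000 − R$28,000 = R$22,000
  Base: R$295,000 − R$22,000 = R$273,000
  R$273,000 × 19% = R$51,870

General income tax:
  R$76,000 × 9% = R$6,840
  R$20,000 × 21% = R$4,200
  R$143,000 × 32% = R$45,760
  → R$56,800

R$56,800 > R$51,870, so the general income tax governs.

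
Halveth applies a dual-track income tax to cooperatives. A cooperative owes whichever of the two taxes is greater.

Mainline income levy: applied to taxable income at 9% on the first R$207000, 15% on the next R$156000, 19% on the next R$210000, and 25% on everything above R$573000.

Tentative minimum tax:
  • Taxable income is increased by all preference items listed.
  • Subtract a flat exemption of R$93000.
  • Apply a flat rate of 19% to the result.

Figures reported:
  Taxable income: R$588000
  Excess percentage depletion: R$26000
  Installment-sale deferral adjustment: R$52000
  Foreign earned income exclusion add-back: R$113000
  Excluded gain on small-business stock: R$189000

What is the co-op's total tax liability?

R$166250

Mainline income levy:
  R$207000 × 9% = R$18630
  R$156000 × 15% = R$23400
  R$210000 × 19% = R$39900
  R$15000 × 25% = R$3750
  → R$85680

Tentative minimum tax:
  Adjusted income: R$588000 + R$26000 + R$52000 + R$113000 + R$189000 = R$968000
  Less exemption R$93000 → base R$875000
  R$875000 × 19% = R$166250

R$166250 > R$85680, so the tentative minimum tax is the binding amount.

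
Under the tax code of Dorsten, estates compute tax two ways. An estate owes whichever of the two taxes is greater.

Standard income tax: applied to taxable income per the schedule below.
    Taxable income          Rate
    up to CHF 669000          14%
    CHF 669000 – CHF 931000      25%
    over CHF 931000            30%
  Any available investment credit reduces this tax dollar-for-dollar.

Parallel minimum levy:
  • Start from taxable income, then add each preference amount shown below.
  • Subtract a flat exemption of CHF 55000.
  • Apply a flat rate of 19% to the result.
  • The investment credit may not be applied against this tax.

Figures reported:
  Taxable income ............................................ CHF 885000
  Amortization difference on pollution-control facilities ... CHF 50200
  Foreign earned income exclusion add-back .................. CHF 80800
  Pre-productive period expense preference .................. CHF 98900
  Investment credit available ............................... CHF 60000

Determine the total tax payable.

Standard income tax:
  CHF 669000 × 14% = CHF 93660
  CHF 216000 × 25% = CHF 54000
  → CHF 147660
  Less investment credit CHF 60000 → CHF 87660

Parallel minimum levy:
  Adjusted income: CHF 885000 + CHF 50200 + CHF 80800 + CHF 98900 = CHF 1114900
  Less exemption CHF 55000 → base CHF 1059900
  CHF 1059900 × 19% = CHF 201381

CHF 201381 > CHF 87660, so the parallel minimum levy is the binding amount.

CHF 201381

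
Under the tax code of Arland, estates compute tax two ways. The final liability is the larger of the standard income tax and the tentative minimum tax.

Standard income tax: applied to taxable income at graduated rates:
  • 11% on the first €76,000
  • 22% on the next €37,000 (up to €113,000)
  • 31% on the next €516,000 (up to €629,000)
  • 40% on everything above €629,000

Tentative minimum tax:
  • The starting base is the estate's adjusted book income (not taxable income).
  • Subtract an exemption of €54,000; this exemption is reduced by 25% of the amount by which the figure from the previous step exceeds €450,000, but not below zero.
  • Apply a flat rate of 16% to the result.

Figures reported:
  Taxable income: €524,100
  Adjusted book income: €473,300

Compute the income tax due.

€143,941

Tentative minimum tax:
  Base (adjusted book income): €473,300
  Exemption: €54,000 − 25% × (€473,300 − €450,000) = €54,000 − €5,825 = €48,175
  Base: €473,300 − €48,175 = €425,125
  €425,125 × 16% = €68,020

Standard income tax:
  €76,000 × 11% = €8,360
  €37,000 × 22% = €8,140
  €411,100 × 31% = €127,441
  → €143,941

€143,941 > €68,020, so the standard income tax governs.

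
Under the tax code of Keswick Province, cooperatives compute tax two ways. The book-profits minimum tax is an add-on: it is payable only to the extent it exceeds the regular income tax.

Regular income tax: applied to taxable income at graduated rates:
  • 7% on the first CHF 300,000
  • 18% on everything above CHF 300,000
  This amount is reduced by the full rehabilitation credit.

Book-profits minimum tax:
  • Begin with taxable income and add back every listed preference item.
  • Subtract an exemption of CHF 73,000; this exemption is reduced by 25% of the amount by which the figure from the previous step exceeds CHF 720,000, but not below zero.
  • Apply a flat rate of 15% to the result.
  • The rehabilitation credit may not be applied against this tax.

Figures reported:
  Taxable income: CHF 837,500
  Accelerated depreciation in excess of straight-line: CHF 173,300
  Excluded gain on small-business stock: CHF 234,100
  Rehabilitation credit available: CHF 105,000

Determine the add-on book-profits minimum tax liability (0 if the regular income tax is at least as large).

Regular income tax:
  CHF 300,000 × 7% = CHF 21,000
  CHF 537,500 × 18% = CHF 96,750
  → CHF 117,750
  Less rehabilitation credit CHF 105,000 → CHF 12,750

Book-profits minimum tax:
  Adjusted income: CHF 837,500 + CHF 173,300 + CHF 234,100 = CHF 1,244,900
  Exemption: 25% × (CHF 1,244,900 − CHF 720,000) = CHF 131,225 ≥ CHF 73,000, so the exemption is fully phased out
  Base: CHF 1,244,900 − CHF 0 = CHF 1,244,900
  CHF 1,244,900 × 15% = CHF 186,735

Excess of book-profits minimum tax over regular income tax: CHF 186,735 − CHF 12,750 = CHF 173,985.

CHF 173,985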